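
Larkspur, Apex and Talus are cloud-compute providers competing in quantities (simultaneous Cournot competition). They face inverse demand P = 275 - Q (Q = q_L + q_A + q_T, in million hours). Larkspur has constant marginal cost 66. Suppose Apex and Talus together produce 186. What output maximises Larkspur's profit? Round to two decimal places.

With rivals' combined output fixed at 186, Larkspur's profit is π_L = (275 - 186 - q_L)q_L - (66q_L) = (89 - q_L)q_L - (66q_L).
∂π_L/∂q_L = 23 - 2q_L = 0, so q_L = 23/2.

11.50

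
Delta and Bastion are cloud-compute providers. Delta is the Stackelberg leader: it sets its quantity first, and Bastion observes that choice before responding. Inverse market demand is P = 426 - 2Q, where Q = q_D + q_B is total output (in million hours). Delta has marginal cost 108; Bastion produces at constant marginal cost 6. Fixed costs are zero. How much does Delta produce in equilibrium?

Solve by backward induction. Given q_D, the follower Bastion maximises π_B = (426 - 2q_D - 2q_B)q_B - 6q_B.
Follower FOC: 420 - 2q_D - 4q_B = 0, so q_B(q_D) = (420 - 2q_D)/4.
Delta substitutes q_B(q_D) into its own profit: π_D = q_D(426 - 2q_D - (420 - 2q_D)/2) - 108q_D = (216 - q_D)q_D - 108q_D.
The leader's first-order condition 108 - 2q_D = 0 yields q_D = 54.
Then q_B = (420 - 2·54)/4 = 78.

54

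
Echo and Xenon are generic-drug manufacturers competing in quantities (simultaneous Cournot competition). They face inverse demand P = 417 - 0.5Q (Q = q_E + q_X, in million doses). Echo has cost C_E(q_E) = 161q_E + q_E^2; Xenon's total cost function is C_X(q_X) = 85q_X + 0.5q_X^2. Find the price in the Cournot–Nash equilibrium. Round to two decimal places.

Echo's profit: π_E = (417 - 0.5Q)q_E - (161q_E + q_E²). Setting ∂π_E/∂q_E = 0: 256 - 3q_E - (1/2)(q_X) = 0.
Xenon's profit: π_X = (417 - 0.5Q)q_X - (85q_X + (1/2)q_X²). Setting ∂π_X/∂q_X = 0: 332 - 2q_X - (1/2)(q_E) = 0.
Best responses: q_E = (256 - (1/2)q_X)/3, q_X = (332 - (1/2)q_E)/2.
Substituting one into the other gives q_E = 1384/23 and q_X = 150.9565.
Total output Q = 211.1304, so price P = 417 - (1/2)·211.1304 = 311.4348.

311.43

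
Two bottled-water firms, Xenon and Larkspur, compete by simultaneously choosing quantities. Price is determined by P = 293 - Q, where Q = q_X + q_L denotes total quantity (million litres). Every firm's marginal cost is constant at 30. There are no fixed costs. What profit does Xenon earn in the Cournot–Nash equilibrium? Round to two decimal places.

A representative firm's profit is π_i = q_i(293 - Q) - 30q_i.
Setting ∂π_i/∂q_i = 0 with rivals' quantities fixed: 263 - 2q_i - q_j = 0.
With identical firms every q_j equals q_i, so q_j = q_i and 263 = 3q_i, giving q_i = 263/3.
Price P = 293 - 526/3 = 353/3.
Xenon's profit: (353/3 - 30)·(263/3) = 7685.4444.

7685.44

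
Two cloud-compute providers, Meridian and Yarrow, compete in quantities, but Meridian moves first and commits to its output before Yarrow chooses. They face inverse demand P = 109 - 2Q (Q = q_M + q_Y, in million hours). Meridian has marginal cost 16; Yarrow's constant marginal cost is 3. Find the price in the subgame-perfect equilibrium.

The follower Yarrow best-responds to any q_M: π_Y = (109 - 2Q)q_Y - 3q_Y.
Setting the follower's marginal profit to zero, 106 - 2q_M - 4q_Y = 0, i.e. q_Y = (106 - 2q_M)/4.
Meridian substitutes q_Y(q_M) into its own profit: π_M = q_M(109 - 2q_M - (106 - 2q_M)/2) - 16q_M = (56 - q_M)q_M - 16q_M.
Maximising: ∂π_M/∂q_M = 40 - 2q_M = 0, giving q_M = 20.
Then q_Y = (106 - 2·20)/4 = 33/2.
Total output Q = 73/2, so price P = 109 - 2·(73/2) = 36.

36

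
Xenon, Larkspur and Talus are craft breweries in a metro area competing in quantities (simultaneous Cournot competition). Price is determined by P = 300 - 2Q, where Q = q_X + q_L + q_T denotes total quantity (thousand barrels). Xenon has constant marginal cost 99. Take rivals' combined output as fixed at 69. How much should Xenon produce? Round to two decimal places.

With rivals' combined output fixed at 69, Xenon's profit is π_X = (300 - 2·69 - 2q_X)q_X - (99q_X) = (162 - 2q_X)q_X - (99q_X).
∂π_X/∂q_X = 63 - 4q_X = 0, so q_X = 63/4.

15.75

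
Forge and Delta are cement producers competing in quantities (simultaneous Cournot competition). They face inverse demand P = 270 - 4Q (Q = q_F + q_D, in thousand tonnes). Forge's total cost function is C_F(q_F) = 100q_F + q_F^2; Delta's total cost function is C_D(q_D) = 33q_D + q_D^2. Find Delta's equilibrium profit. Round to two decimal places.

Forge's profit: π_F = (270 - 4Q)q_F - (100q_F + q_F²). Setting ∂π_F/∂q_F = 0: 170 - 10q_F - 4(q_D) = 0.
Delta's profit: π_D = (270 - 4Q)q_D - (33q_D + q_D²). Setting ∂π_D/∂q_D = 0: 237 - 10q_D - 4(q_F) = 0.
Rearranging gives the reaction functions q_F = (170 - 4q_D)/10 and q_D = (237 - 4q_F)/10.
Solving the pair: q_F = 188/21, q_D = 845/42.
Price P = 270 - 4·(407/14) = 1076/7.
Delta's profit: (1076/7)·(845/42) - 33·(845/42) - (845/42)² = 2023.8804.

2023.88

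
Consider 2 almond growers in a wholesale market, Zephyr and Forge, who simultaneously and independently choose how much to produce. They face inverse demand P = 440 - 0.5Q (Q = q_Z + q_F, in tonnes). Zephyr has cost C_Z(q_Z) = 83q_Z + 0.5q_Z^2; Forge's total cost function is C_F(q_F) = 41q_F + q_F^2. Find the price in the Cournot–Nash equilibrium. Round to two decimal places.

310.35

Zephyr's profit: π_Z = (440 - 0.5Q)q_Z - (83q_Z + (1/2)q_Z²). Setting ∂π_Z/∂q_Z = 0: 357 - 2q_Z - (1/2)(q_F) = 0.
Forge's profit: π_F = (440 - 0.5Q)q_F - (41q_F + q_F²). Setting ∂π_F/∂q_F = 0: 399 - 3q_F - (1/2)(q_Z) = 0.
Rearranging gives the reaction functions q_Z = (357 - (1/2)q_F)/2 and q_F = (399 - (1/2)q_Z)/3.
Substituting one into the other gives q_Z = 151.5652 and q_F = 107.7391.
Total output Q = 259.3043, so price P = 440 - (1/2)·259.3043 = 310.3478.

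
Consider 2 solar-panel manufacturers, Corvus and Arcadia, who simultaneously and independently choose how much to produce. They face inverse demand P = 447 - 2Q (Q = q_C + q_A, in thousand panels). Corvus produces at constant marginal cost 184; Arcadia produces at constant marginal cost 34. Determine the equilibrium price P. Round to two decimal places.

Corvus's profit: π_C = (447 - 2Q)q_C - (184q_C). Setting ∂π_C/∂q_C = 0: 263 - 4q_C - 2(q_A) = 0.
Arcadia's profit: π_A = (447 - 2Q)q_A - (34q_A). Setting ∂π_A/∂q_A = 0: 413 - 4q_A - 2(q_C) = 0.
Best responses: q_C = (263 - 2q_A)/4, q_A = (413 - 2q_C)/4.
Solving the pair: q_C = 113/6, q_A = 563/6.
Total output Q = 338/3, so price P = 447 - 2·(338/3) = 665/3.

221.67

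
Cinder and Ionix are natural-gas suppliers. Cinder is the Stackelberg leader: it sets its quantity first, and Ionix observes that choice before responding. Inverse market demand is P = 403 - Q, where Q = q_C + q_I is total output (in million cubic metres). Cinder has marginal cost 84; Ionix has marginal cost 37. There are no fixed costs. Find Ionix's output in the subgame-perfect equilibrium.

Solve by backward induction. Given q_C, the follower Ionix maximises π_I = (403 - q_C - q_I)q_I - 37q_I.
Setting the follower's marginal profit to zero, 366 - q_C - 2q_I = 0, i.e. q_I = (366 - q_C)/2.
The leader anticipates this reaction. Substituting into P = 403 - Q gives P = 220 - (1/2)q_C, so π_C = (220 - (1/2)q_C)q_C - 84q_C.
The leader's first-order condition 136 - q_C = 0 yields q_C = 136.
Then q_I = (366 - 136)/2 = 115.

115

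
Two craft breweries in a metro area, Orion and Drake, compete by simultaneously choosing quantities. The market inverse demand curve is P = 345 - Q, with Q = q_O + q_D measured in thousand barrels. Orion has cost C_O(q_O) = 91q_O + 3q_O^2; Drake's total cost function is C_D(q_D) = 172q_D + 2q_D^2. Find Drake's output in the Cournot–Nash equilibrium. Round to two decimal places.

24.04

Orion's profit: π_O = (345 - Q)q_O - (91q_O + 3q_O²). Setting ∂π_O/∂q_O = 0: 254 - 8q_O - (q_D) = 0.
Drake's first-order condition: 173 - 6q_D - (q_O) = 0.
So q_O = (254 - q_D)/8 and q_D = (173 - q_O)/6.
Substituting one into the other gives q_O = 1351/47 and q_D = 1130/47.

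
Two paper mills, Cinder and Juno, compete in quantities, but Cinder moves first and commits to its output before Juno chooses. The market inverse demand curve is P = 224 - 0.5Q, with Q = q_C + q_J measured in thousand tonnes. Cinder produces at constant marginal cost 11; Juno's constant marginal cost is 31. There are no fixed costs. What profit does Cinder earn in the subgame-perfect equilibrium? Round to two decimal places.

13572.25

The follower Juno best-responds to any q_C: π_J = (224 - 0.5Q)q_J - 31q_J.
∂π_J/∂q_J = 193 - (1/2)q_C - q_J = 0 gives the reaction function q_J = (193 - (1/2)q_C).
Cinder substitutes q_J(q_C) into its own profit: π_C = q_C(224 - (1/2)q_C - (193 - (1/2)q_C)/2) - 11q_C = (255/2 - (1/4)q_C)q_C - 11q_C.
Leader FOC: 233/2 - (1/2)q_C = 0, so q_C = 233.
Then q_J = (193 - (1/2)·233) = 153/2.
Price P = 224 - (1/2)·(619/2) = 277/4.
Cinder's profit: (277/4 - 11)·233 = 13572.2500.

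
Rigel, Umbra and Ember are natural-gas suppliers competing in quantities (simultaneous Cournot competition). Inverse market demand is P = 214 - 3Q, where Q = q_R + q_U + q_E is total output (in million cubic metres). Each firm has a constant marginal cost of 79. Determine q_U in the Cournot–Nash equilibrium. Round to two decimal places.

11.25

Each firm earns π_i = (214 - 3Q)q_i - 79q_i.
First-order condition (treating rivals' output as given): 135 - 6q_i - 3·Σ_{j≠i} q_j = 0.
With identical firms every q_j equals q_i, so Σ_{j≠i} q_j = 2q_i and 135 = 12q_i, giving q_i = 45/4.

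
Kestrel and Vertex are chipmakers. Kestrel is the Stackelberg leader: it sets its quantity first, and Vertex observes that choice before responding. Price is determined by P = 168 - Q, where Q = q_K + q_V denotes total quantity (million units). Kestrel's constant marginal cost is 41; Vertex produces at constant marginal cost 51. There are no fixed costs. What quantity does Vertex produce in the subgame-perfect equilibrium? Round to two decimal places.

Solve by backward induction. Given q_K, the follower Vertex maximises π_V = (168 - q_K - q_V)q_V - 51q_V.
∂π_V/∂q_V = 117 - q_K - 2q_V = 0 gives the reaction function q_V = (117 - q_K)/2.
The leader anticipates this reaction. Substituting into P = 168 - Q gives P = 219/2 - (1/2)q_K, so π_K = (219/2 - (1/2)q_K)q_K - 41q_K.
Leader FOC: 137/2 - q_K = 0, so q_K = 137/2.
Then q_V = (117 - 137/2)/2 = 97/4.

24.25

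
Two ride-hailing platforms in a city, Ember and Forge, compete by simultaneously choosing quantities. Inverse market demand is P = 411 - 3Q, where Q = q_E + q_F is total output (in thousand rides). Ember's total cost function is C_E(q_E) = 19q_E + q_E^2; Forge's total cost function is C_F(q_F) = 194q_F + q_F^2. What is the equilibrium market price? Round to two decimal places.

244.91

Ember's profit: π_E = (411 - 3Q)q_E - (19q_E + q_E²). Setting ∂π_E/∂q_E = 0: 392 - 8q_E - 3(q_F) = 0.
Forge's first-order condition: 217 - 8q_F - 3(q_E) = 0.
So q_E = (392 - 3q_F)/8 and q_F = (217 - 3q_E)/8.
Substituting one into the other gives q_E = 497/11 and q_F = 112/11.
Total output Q = 609/11, so price P = 411 - 3·(609/11) = 244.9091.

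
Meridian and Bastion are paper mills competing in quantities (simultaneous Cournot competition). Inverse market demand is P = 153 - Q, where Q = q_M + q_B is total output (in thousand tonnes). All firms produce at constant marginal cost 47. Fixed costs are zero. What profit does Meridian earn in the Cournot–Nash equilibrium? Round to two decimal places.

A representative firm's profit is π_i = q_i(153 - Q) - 47q_i.
Setting ∂π_i/∂q_i = 0 with rivals' quantities fixed: 106 - 2q_i - q_j = 0.
With identical firms every q_j equals q_i, so q_j = q_i and 106 = 3q_i, giving q_i = 106/3.
Price P = 153 - 212/3 = 247/3.
Meridian's profit: (247/3 - 47)·(106/3) = 1248.4444.

1248.44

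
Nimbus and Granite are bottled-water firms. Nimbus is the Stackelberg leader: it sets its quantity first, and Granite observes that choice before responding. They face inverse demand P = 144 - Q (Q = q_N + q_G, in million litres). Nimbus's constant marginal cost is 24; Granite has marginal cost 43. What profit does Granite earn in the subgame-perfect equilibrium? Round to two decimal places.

248.06

Solve by backward induction. Given q_N, the follower Granite maximises π_G = (144 - q_N - q_G)q_G - 43q_G.
Setting the follower's marginal profit to zero, 101 - q_N - 2q_G = 0, i.e. q_G = (101 - q_N)/2.
The leader anticipates this reaction. Substituting into P = 144 - Q gives P = 187/2 - (1/2)q_N, so π_N = (187/2 - (1/2)q_N)q_N - 24q_N.
The leader's first-order condition 139/2 - q_N = 0 yields q_N = 139/2.
Then q_G = (101 - 139/2)/2 = 63/4.
Price P = 144 - 341/4 = 235/4.
Granite's profit: (235/4 - 43)·(63/4) = 248.0625.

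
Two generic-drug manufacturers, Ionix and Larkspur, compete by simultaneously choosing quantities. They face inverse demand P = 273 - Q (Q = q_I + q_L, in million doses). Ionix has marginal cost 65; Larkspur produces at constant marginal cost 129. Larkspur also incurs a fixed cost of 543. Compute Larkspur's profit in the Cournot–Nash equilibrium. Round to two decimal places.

Ionix's profit: π_I = (273 - Q)q_I - (65q_I). Setting ∂π_I/∂q_I = 0: 208 - 2q_I - (q_L) = 0.
Larkspur's profit: π_L = (273 - Q)q_L - (129q_L). Setting ∂π_L/∂q_L = 0: 144 - 2q_L - (q_I) = 0.
Best responses: q_I = (208 - q_L)/2, q_L = (144 - q_I)/2.
Substituting one into the other gives q_I = 272/3 and q_L = 80/3.
Price P = 273 - 352/3 = 467/3.
Larkspur's profit: (467/3 - 129)·(80/3) - 543 = 1513/9.

168.11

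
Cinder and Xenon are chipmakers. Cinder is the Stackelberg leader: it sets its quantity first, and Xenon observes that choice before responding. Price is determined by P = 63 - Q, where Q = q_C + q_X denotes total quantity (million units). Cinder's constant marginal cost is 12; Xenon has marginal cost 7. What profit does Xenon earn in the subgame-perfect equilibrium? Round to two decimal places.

272.25

Solve by backward induction. Given q_C, the follower Xenon maximises π_X = (63 - q_C - q_X)q_X - 7q_X.
Setting the follower's marginal profit to zero, 56 - q_C - 2q_X = 0, i.e. q_X = (56 - q_C)/2.
Cinder substitutes q_X(q_C) into its own profit: π_C = q_C(63 - q_C - (56 - q_C)/2) - 12q_C = (35 - (1/2)q_C)q_C - 12q_C.
Maximising: ∂π_C/∂q_C = 23 - q_C = 0, giving q_C = 23.
Then q_X = (56 - 23)/2 = 33/2.
Price P = 63 - 79/2 = 47/2.
Xenon's profit: (47/2 - 7)·(33/2) = 1089/4.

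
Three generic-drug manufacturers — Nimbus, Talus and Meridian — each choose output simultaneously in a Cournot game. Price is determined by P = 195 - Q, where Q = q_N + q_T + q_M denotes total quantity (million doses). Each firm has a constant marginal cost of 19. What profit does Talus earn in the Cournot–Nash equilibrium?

1936

A representative firm's profit is π_i = q_i(195 - Q) - 19q_i.
Setting ∂π_i/∂q_i = 0 with rivals' quantities fixed: 176 - 2q_i - Σ_{j≠i} q_j = 0.
By symmetry each firm produces the same amount; substituting Σ_{j≠i} q_j = 2q_i yields q_i = 176/4 = 44.
Price P = 195 - 132 = 63.
Talus's profit: (63 - 19)·44 = 1936.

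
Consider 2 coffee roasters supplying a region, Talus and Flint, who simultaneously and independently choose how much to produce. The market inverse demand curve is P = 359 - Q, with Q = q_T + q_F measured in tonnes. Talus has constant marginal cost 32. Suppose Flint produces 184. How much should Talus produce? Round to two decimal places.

With the rival's output fixed at 184, Talus's profit is π_T = (359 - 184 - q_T)q_T - (32q_T) = (175 - q_T)q_T - (32q_T).
∂π_T/∂q_T = 143 - 2q_T = 0, so q_T = 143/2.

71.50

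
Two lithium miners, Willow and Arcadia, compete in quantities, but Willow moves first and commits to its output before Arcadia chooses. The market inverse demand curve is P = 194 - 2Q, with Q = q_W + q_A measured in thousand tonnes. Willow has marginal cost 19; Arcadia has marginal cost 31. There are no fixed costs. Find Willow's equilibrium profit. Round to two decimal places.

2185.56

The follower Arcadia best-responds to any q_W: π_A = (194 - 2Q)q_A - 31q_A.
∂π_A/∂q_A = 163 - 2q_W - 4q_A = 0 gives the reaction function q_A = (163 - 2q_W)/4.
The leader anticipates this reaction. Substituting into P = 194 - 2Q gives P = 225/2 - q_W, so π_W = (225/2 - q_W)q_W - 19q_W.
Maximising: ∂π_W/∂q_W = 187/2 - 2q_W = 0, giving q_W = 187/4.
Then q_A = (163 - 2·(187/4))/4 = 139/8.
Price P = 194 - 2·(513/8) = 263/4.
Willow's profit: (263/4 - 19)·(187/4) = 2185.5625.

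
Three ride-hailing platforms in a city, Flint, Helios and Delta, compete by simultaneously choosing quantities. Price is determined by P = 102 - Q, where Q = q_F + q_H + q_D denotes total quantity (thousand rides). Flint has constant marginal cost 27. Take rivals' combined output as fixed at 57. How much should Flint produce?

With rivals' combined output fixed at 57, Flint's profit is π_F = (102 - 57 - q_F)q_F - (27q_F) = (45 - q_F)q_F - (27q_F).
∂π_F/∂q_F = 18 - 2q_F = 0, so q_F = 9.

9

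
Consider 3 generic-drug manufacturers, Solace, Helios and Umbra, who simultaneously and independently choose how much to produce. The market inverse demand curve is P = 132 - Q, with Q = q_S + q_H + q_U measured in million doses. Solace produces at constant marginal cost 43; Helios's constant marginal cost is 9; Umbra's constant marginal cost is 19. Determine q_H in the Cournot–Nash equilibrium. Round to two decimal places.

Solace's profit: π_S = (132 - Q)q_S - (43q_S). Setting ∂π_S/∂q_S = 0: 89 - 2q_S - (q_H + q_U) = 0.
Helios's profit: π_H = (132 - Q)q_H - (9q_H). Setting ∂π_H/∂q_H = 0: 123 - 2q_H - (q_S + q_U) = 0.
Umbra's profit: π_U = (132 - Q)q_U - (19q_U). Setting ∂π_U/∂q_U = 0: 113 - 2q_U - (q_S + q_H) = 0.
Adding the 3 conditions: 325 − 2Q − 2Q = 0, i.e. Q = 325/4.
Back-substituting: q_S = (89 − 325/4) = 31/4, q_H = (123 − 325/4) = 167/4, q_U = (113 − 325/4) = 127/4.

41.75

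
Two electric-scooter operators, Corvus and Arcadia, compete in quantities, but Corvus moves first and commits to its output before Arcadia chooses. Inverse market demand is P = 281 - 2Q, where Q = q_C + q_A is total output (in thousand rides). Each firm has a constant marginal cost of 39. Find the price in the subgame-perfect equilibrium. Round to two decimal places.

99.50

The follower Arcadia best-responds to any q_C: π_A = (281 - 2Q)q_A - 39q_A.
Setting the follower's marginal profit to zero, 242 - 2q_C - 4q_A = 0, i.e. q_A = (242 - 2q_C)/4.
Corvus substitutes q_A(q_C) into its own profit: π_C = q_C(281 - 2q_C - (242 - 2q_C)/2) - 39q_C = (160 - q_C)q_C - 39q_C.
Maximising: ∂π_C/∂q_C = 121 - 2q_C = 0, giving q_C = 121/2.
Then q_A = (242 - 2·(121/2))/4 = 121/4.
Total output Q = 363/4, so price P = 281 - 2·(363/4) = 199/2.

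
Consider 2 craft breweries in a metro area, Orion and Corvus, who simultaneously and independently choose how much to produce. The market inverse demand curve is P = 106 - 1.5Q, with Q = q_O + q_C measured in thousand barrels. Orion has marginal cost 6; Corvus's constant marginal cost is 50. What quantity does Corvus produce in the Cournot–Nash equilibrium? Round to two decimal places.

2.67

Orion's profit: π_O = (106 - 1.5Q)q_O - (6q_O). Setting ∂π_O/∂q_O = 0: 100 - 3q_O - (3/2)(q_C) = 0.
Corvus's first-order condition: 56 - 3q_C - (3/2)(q_O) = 0.
Rearranging gives the reaction functions q_O = (100 - (3/2)q_C)/3 and q_C = (56 - (3/2)q_O)/3.
Substituting one into the other gives q_O = 32 and q_C = 8/3.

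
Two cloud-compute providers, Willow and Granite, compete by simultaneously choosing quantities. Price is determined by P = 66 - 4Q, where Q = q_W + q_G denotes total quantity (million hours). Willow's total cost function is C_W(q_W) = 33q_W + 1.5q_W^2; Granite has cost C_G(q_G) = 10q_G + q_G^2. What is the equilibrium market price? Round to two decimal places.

40.89

Willow's profit: π_W = (66 - 4Q)q_W - (33q_W + (3/2)q_W²). Setting ∂π_W/∂q_W = 0: 33 - 11q_W - 4(q_G) = 0.
Granite's first-order condition: 56 - 10q_G - 4(q_W) = 0.
Rearranging gives the reaction functions q_W = (33 - 4q_G)/11 and q_G = (56 - 4q_W)/10.
Solving the pair: q_W = 53/47, q_G = 242/47.
Total output Q = 295/47, so price P = 66 - 4·(295/47) = 1922/47.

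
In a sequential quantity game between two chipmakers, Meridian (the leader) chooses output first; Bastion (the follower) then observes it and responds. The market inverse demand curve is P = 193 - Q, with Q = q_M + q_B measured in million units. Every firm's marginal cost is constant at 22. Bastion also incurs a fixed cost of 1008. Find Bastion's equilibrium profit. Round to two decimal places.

819.56

The follower Bastion best-responds to any q_M: π_B = (193 - Q)q_B - 22q_B.
∂π_B/∂q_B = 171 - q_M - 2q_B = 0 gives the reaction function q_B = (171 - q_M)/2.
The leader anticipates this reaction. Substituting into P = 193 - Q gives P = 215/2 - (1/2)q_M, so π_M = (215/2 - (1/2)q_M)q_M - 22q_M.
Leader FOC: 171/2 - q_M = 0, so q_M = 171/2.
Then q_B = (171 - 171/2)/2 = 171/4.
Price P = 193 - 513/4 = 259/4.
Bastion's profit: (259/4 - 22)·(171/4) - 1008 = 819.5625.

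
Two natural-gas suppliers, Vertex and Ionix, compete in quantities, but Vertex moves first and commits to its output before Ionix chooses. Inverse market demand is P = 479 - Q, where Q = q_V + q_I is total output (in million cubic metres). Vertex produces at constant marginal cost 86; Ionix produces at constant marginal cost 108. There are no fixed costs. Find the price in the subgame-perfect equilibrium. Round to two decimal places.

The follower Ionix best-responds to any q_V: π_I = (479 - Q)q_I - 108q_I.
∂π_I/∂q_I = 371 - q_V - 2q_I = 0 gives the reaction function q_I = (371 - q_V)/2.
Vertex substitutes q_I(q_V) into its own profit: π_V = q_V(479 - q_V - (371 - q_V)/2) - 86q_V = (587/2 - (1/2)q_V)q_V - 86q_V.
The leader's first-order condition 415/2 - q_V = 0 yields q_V = 415/2.
Then q_I = (371 - 415/2)/2 = 327/4.
Total output Q = 1157/4, so price P = 479 - 1157/4 = 759/4.

189.75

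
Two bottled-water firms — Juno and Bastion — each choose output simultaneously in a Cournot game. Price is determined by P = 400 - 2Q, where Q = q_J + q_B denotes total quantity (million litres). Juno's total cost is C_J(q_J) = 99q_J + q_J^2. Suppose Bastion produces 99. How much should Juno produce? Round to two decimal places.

17.17

With the rival's output fixed at 99, Juno's profit is π_J = (400 - 2·99 - 2q_J)q_J - (99q_J + q_J²) = (202 - 2q_J)q_J - (99q_J + q_J²).
∂π_J/∂q_J = 103 - 6q_J = 0, so q_J = 103/6.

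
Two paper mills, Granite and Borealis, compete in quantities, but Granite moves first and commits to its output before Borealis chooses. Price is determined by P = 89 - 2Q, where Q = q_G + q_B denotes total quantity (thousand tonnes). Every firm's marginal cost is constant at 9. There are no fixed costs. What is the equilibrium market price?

Solve by backward induction. Given q_G, the follower Borealis maximises π_B = (89 - 2q_G - 2q_B)q_B - 9q_B.
Follower FOC: 80 - 2q_G - 4q_B = 0, so q_B(q_G) = (80 - 2q_G)/4.
Granite substitutes q_B(q_G) into its own profit: π_G = q_G(89 - 2q_G - (80 - 2q_G)/2) - 9q_G = (49 - q_G)q_G - 9q_G.
Leader FOC: 40 - 2q_G = 0, so q_G = 20.
Then q_B = (80 - 2·20)/4 = 10.
Total output Q = 30, so price P = 89 - 2·30 = 29.

29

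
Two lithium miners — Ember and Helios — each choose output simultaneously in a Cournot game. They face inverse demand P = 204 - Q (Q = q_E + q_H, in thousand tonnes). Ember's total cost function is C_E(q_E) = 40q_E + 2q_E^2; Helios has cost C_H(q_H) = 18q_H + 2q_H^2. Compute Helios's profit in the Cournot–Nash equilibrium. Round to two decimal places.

2219.52

Ember's profit: π_E = (204 - Q)q_E - (40q_E + 2q_E²). Setting ∂π_E/∂q_E = 0: 164 - 6q_E - (q_H) = 0.
Helios's first-order condition: 186 - 6q_H - (q_E) = 0.
So q_E = (164 - q_H)/6 and q_H = (186 - q_E)/6.
Solving the pair: q_E = 114/5, q_H = 136/5.
Price P = 204 - 50 = 154.
Helios's profit: 154·(136/5) - 18·(136/5) - 2(136/5)² = 2219.5200.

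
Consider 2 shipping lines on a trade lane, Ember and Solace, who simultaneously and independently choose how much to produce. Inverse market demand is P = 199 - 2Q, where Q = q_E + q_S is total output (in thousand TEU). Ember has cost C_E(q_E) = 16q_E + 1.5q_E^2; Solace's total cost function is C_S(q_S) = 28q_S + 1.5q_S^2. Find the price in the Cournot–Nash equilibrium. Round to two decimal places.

Ember's profit: π_E = (199 - 2Q)q_E - (16q_E + (3/2)q_E²). Setting ∂π_E/∂q_E = 0: 183 - 7q_E - 2(q_S) = 0.
Solace's profit: π_S = (199 - 2Q)q_S - (28q_S + (3/2)q_S²). Setting ∂π_S/∂q_S = 0: 171 - 7q_S - 2(q_E) = 0.
Rearranging gives the reaction functions q_E = (183 - 2q_S)/7 and q_S = (171 - 2q_E)/7.
Solving the pair: q_E = 313/15, q_S = 277/15.
Total output Q = 118/3, so price P = 199 - 2·(118/3) = 361/3.

120.33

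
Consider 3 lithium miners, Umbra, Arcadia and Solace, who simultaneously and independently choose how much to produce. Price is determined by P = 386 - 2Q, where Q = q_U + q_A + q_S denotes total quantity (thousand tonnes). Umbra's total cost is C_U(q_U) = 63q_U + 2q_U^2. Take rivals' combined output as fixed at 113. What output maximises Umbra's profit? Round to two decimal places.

12.13

With rivals' combined output fixed at 113, Umbra's profit is π_U = (386 - 2·113 - 2q_U)q_U - (63q_U + 2q_U²) = (160 - 2q_U)q_U - (63q_U + 2q_U²).
∂π_U/∂q_U = 97 - 8q_U = 0, so q_U = 97/8.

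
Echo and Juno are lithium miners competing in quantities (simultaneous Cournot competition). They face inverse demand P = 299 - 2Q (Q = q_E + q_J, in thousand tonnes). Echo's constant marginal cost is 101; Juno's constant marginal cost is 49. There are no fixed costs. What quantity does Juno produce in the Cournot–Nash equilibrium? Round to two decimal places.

Echo's profit: π_E = (299 - 2Q)q_E - (101q_E). Setting ∂π_E/∂q_E = 0: 198 - 4q_E - 2(q_J) = 0.
Juno's first-order condition: 250 - 4q_J - 2(q_E) = 0.
Best responses: q_E = (198 - 2q_J)/4, q_J = (250 - 2q_E)/4.
Substituting one into the other gives q_E = 73/3 and q_J = 151/3.

50.33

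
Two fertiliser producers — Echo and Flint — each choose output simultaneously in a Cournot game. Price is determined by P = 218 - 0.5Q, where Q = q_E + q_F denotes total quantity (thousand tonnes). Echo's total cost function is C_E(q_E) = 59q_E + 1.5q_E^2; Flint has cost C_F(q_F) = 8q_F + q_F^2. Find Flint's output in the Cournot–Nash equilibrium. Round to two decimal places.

Echo's profit: π_E = (218 - 0.5Q)q_E - (59q_E + (3/2)q_E²). Setting ∂π_E/∂q_E = 0: 159 - 4q_E - (1/2)(q_F) = 0.
Flint's first-order condition: 210 - 3q_F - (1/2)(q_E) = 0.
So q_E = (159 - (1/2)q_F)/4 and q_F = (210 - (1/2)q_E)/3.
Substituting one into the other gives q_E = 1488/47 and q_F = 64.7234.

64.72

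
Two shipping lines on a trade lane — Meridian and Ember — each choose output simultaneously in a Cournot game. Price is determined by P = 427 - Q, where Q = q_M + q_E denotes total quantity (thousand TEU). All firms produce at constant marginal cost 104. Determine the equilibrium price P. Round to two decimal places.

211.67

Each firm earns π_i = (427 - Q)q_i - 104q_i.
First-order condition (treating rivals' output as given): 323 - 2q_i - q_j = 0.
By symmetry each firm produces the same amount; substituting q_j = q_i yields q_i = 323/3.
Total output Q = 646/3, so price P = 427 - 646/3 = 635/3.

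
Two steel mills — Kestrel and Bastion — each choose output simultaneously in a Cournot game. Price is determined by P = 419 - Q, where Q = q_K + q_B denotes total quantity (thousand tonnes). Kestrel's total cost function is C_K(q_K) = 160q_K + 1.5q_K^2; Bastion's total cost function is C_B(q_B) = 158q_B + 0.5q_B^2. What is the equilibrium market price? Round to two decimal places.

Kestrel's profit: π_K = (419 - Q)q_K - (160q_K + (3/2)q_K²). Setting ∂π_K/∂q_K = 0: 259 - 5q_K - (q_B) = 0.
Bastion's profit: π_B = (419 - Q)q_B - (158q_B + (1/2)q_B²). Setting ∂π_B/∂q_B = 0: 261 - 3q_B - (q_K) = 0.
Rearranging gives the reaction functions q_K = (259 - q_B)/5 and q_B = (261 - q_K)/3.
Solving the pair: q_K = 258/7, q_B = 523/7.
Total output Q = 781/7, so price P = 419 - 781/7 = 307.4286.

307.43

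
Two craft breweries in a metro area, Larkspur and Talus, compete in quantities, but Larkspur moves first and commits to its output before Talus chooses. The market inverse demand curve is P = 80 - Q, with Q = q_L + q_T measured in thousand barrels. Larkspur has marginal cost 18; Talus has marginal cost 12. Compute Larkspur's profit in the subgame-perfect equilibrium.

The follower Talus best-responds to any q_L: π_T = (80 - Q)q_T - 12q_T.
Setting the follower's marginal profit to zero, 68 - q_L - 2q_T = 0, i.e. q_T = (68 - q_L)/2.
The leader anticipates this reaction. Substituting into P = 80 - Q gives P = 46 - (1/2)q_L, so π_L = (46 - (1/2)q_L)q_L - 18q_L.
The leader's first-order condition 28 - q_L = 0 yields q_L = 28.
Then q_T = (68 - 28)/2 = 20.
Price P = 80 - 48 = 32.
Larkspur's profit: (32 - 18)·28 = 392.

392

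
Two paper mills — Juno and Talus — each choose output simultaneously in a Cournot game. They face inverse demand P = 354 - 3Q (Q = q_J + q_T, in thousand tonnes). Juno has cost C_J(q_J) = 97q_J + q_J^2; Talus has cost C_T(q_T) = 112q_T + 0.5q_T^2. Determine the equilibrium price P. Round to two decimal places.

Juno's profit: π_J = (354 - 3Q)q_J - (97q_J + q_J²). Setting ∂π_J/∂q_J = 0: 257 - 8q_J - 3(q_T) = 0.
Talus's profit: π_T = (354 - 3Q)q_T - (112q_T + (1/2)q_T²). Setting ∂π_T/∂q_T = 0: 242 - 7q_T - 3(q_J) = 0.
So q_J = (257 - 3q_T)/8 and q_T = (242 - 3q_J)/7.
Solving the pair: q_J = 1073/47, q_T = 1165/47.
Total output Q = 47.6170, so price P = 354 - 3·47.6170 = 211.1489.

211.15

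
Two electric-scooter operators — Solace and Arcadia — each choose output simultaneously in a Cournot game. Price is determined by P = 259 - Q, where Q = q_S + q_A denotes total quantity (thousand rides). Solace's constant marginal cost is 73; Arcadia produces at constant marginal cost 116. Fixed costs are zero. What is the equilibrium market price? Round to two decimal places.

149.33

Solace's profit: π_S = (259 - Q)q_S - (73q_S). Setting ∂π_S/∂q_S = 0: 186 - 2q_S - (q_A) = 0.
Arcadia's profit: π_A = (259 - Q)q_A - (116q_A). Setting ∂π_A/∂q_A = 0: 143 - 2q_A - (q_S) = 0.
Rearranging gives the reaction functions q_S = (186 - q_A)/2 and q_A = (143 - q_S)/2.
Substituting one into the other gives q_S = 229/3 and q_A = 100/3.
Total output Q = 329/3, so price P = 259 - 329/3 = 448/3.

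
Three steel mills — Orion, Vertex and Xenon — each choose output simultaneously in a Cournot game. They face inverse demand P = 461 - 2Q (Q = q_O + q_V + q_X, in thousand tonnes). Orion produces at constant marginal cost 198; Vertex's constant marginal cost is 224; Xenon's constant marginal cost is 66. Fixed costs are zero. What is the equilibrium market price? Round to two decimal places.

237.25

Orion's profit: π_O = (461 - 2Q)q_O - (198q_O). Setting ∂π_O/∂q_O = 0: 263 - 4q_O - 2(q_V + q_X) = 0.
Vertex's first-order condition: 237 - 4q_V - 2(q_O + q_X) = 0.
Xenon's profit: π_X = (461 - 2Q)q_X - (66q_X). Setting ∂π_X/∂q_X = 0: 395 - 4q_X - 2(q_O + q_V) = 0.
Adding the 3 conditions: 895 − 4Q − 4Q = 0, i.e. Q = 895/8.
Back-substituting: q_O = (263 − 895/4)/2 = 157/8, q_V = (237 − 895/4)/2 = 53/8, q_X = (395 − 895/4)/2 = 685/8.
Total output Q = 895/8, so price P = 461 - 2·(895/8) = 949/4.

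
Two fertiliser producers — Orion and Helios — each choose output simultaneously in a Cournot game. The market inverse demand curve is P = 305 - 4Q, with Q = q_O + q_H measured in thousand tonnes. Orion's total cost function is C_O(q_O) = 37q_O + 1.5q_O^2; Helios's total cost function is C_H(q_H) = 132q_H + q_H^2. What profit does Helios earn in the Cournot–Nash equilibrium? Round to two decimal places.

390.77

Orion's profit: π_O = (305 - 4Q)q_O - (37q_O + (3/2)q_O²). Setting ∂π_O/∂q_O = 0: 268 - 11q_O - 4(q_H) = 0.
Helios's first-order condition: 173 - 10q_H - 4(q_O) = 0.
Best responses: q_O = (268 - 4q_H)/11, q_H = (173 - 4q_O)/10.
Substituting one into the other gives q_O = 994/47 and q_H = 831/94.
Price P = 305 - 4·29.9894 = 185.0426.
Helios's profit: 185.0426·(831/94) - 132·(831/94) - (831/94)² = 390.7656.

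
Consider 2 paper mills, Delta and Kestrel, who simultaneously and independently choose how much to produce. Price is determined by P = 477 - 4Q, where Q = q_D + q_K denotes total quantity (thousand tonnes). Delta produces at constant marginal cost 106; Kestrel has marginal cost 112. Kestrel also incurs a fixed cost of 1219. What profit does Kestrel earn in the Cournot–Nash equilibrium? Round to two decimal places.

Delta's profit: π_D = (477 - 4Q)q_D - (106q_D). Setting ∂π_D/∂q_D = 0: 371 - 8q_D - 4(q_K) = 0.
Kestrel's first-order condition: 365 - 8q_K - 4(q_D) = 0.
Best responses: q_D = (371 - 4q_K)/8, q_K = (365 - 4q_D)/8.
Solving the pair: q_D = 377/12, q_K = 359/12.
Price P = 477 - 4·(184/3) = 695/3.
Kestrel's profit: (695/3 - 112)·(359/12) - 1219 = 2361.0278.

2361.03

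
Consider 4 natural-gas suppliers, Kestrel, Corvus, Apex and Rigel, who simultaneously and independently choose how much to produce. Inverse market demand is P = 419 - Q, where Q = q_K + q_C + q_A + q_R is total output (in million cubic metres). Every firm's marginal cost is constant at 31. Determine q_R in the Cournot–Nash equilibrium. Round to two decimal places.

A representative firm's profit is π_i = q_i(419 - Q) - 31q_i.
First-order condition (treating rivals' output as given): 388 - 2q_i - Σ_{j≠i} q_j = 0.
By symmetry each firm produces the same amount; substituting Σ_{j≠i} q_j = 3q_i yields q_i = 388/5.

77.60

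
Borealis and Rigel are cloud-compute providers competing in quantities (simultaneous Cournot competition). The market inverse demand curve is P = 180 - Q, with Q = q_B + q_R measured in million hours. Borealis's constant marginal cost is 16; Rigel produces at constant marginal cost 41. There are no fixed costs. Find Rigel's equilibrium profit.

Borealis's profit: π_B = (180 - Q)q_B - (16q_B). Setting ∂π_B/∂q_B = 0: 164 - 2q_B - (q_R) = 0.
Rigel's profit: π_R = (180 - Q)q_R - (41q_R). Setting ∂π_R/∂q_R = 0: 139 - 2q_R - (q_B) = 0.
Best responses: q_B = (164 - q_R)/2, q_R = (139 - q_B)/2.
Solving the pair: q_B = 63, q_R = 38.
Price P = 180 - 101 = 79.
Rigel's profit: (79 - 41)·38 = 1444.

1444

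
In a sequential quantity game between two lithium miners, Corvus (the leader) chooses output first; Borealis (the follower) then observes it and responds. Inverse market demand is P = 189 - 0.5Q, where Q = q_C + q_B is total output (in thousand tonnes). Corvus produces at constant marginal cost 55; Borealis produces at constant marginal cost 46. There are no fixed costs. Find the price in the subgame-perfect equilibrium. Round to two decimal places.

The follower Borealis best-responds to any q_C: π_B = (189 - 0.5Q)q_B - 46q_B.
∂π_B/∂q_B = 143 - (1/2)q_C - q_B = 0 gives the reaction function q_B = (143 - (1/2)q_C).
The leader anticipates this reaction. Substituting into P = 189 - 0.5Q gives P = 235/2 - (1/4)q_C, so π_C = (235/2 - (1/4)q_C)q_C - 55q_C.
Leader FOC: 125/2 - (1/2)q_C = 0, so q_C = 125.
Then q_B = (143 - (1/2)·125) = 161/2.
Total output Q = 411/2, so price P = 189 - (1/2)·(411/2) = 345/4.

86.25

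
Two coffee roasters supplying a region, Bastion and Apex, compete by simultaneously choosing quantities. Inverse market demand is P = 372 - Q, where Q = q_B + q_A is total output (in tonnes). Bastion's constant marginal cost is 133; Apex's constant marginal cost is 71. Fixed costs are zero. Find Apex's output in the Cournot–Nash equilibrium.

121

Bastion's profit: π_B = (372 - Q)q_B - (133q_B). Setting ∂π_B/∂q_B = 0: 239 - 2q_B - (q_A) = 0.
Apex's first-order condition: 301 - 2q_A - (q_B) = 0.
Rearranging gives the reaction functions q_B = (239 - q_A)/2 and q_A = (301 - q_B)/2.
Substituting one into the other gives q_B = 59 and q_A = 121.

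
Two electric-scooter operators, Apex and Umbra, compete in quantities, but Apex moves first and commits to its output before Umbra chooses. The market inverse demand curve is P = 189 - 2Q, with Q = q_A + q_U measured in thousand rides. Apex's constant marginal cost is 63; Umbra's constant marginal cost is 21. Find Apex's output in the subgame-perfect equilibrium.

21

Solve by backward induction. Given q_A, the follower Umbra maximises π_U = (189 - 2q_A - 2q_U)q_U - 21q_U.
∂π_U/∂q_U = 168 - 2q_A - 4q_U = 0 gives the reaction function q_U = (168 - 2q_A)/4.
Apex substitutes q_U(q_A) into its own profit: π_A = q_A(189 - 2q_A - (168 - 2q_A)/2) - 63q_A = (105 - q_A)q_A - 63q_A.
Leader FOC: 42 - 2q_A = 0, so q_A = 21.
Then q_U = (168 - 2·21)/4 = 63/2.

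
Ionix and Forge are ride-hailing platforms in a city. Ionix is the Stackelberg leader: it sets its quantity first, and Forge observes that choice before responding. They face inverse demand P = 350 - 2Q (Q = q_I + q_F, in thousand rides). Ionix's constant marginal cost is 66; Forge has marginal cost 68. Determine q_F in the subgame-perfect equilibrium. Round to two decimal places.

34.75

Solve by backward induction. Given q_I, the follower Forge maximises π_F = (350 - 2q_I - 2q_F)q_F - 68q_F.
Follower FOC: 282 - 2q_I - 4q_F = 0, so q_F(q_I) = (282 - 2q_I)/4.
Ionix substitutes q_F(q_I) into its own profit: π_I = q_I(350 - 2q_I - (282 - 2q_I)/2) - 66q_I = (209 - q_I)q_I - 66q_I.
The leader's first-order condition 143 - 2q_I = 0 yields q_I = 143/2.
Then q_F = (282 - 2·(143/2))/4 = 139/4.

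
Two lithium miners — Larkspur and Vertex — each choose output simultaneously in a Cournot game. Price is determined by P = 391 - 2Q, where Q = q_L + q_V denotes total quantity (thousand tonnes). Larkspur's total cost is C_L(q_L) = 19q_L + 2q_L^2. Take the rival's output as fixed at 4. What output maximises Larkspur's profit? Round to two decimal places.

45.50

With the rival's output fixed at 4, Larkspur's profit is π_L = (391 - 2·4 - 2q_L)q_L - (19q_L + 2q_L²) = (383 - 2q_L)q_L - (19q_L + 2q_L²).
∂π_L/∂q_L = 364 - 8q_L = 0, so q_L = 91/2.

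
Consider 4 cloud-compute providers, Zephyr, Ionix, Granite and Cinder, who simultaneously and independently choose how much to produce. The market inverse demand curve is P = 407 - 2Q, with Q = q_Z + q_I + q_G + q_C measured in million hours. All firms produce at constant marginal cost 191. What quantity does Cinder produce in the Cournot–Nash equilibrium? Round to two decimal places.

A representative firm's profit is π_i = q_i(407 - 2Q) - 191q_i.
Setting ∂π_i/∂q_i = 0 with rivals' quantities fixed: 216 - 4q_i - 2·Σ_{j≠i} q_j = 0.
With identical firms every q_j equals q_i, so Σ_{j≠i} q_j = 3q_i and 216 = 10q_i, giving q_i = 108/5.

21.60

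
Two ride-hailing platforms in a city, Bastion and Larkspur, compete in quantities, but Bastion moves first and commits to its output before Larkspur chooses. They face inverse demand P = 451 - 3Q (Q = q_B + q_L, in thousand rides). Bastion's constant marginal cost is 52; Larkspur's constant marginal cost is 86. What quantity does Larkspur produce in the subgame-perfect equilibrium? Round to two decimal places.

The follower Larkspur best-responds to any q_B: π_L = (451 - 3Q)q_L - 86q_L.
∂π_L/∂q_L = 365 - 3q_B - 6q_L = 0 gives the reaction function q_L = (365 - 3q_B)/6.
The leader anticipates this reaction. Substituting into P = 451 - 3Q gives P = 537/2 - (3/2)q_B, so π_B = (537/2 - (3/2)q_B)q_B - 52q_B.
The leader's first-order condition 433/2 - 3q_B = 0 yields q_B = 433/6.
Then q_L = (365 - 3·(433/6))/6 = 99/4.

24.75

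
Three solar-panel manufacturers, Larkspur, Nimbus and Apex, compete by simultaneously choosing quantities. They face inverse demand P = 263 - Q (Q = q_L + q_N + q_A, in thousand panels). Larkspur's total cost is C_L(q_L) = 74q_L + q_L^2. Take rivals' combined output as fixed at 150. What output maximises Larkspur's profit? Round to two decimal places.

9.75

With rivals' combined output fixed at 150, Larkspur's profit is π_L = (263 - 150 - q_L)q_L - (74q_L + q_L²) = (113 - q_L)q_L - (74q_L + q_L²).
∂π_L/∂q_L = 39 - 4q_L = 0, so q_L = 39/4.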